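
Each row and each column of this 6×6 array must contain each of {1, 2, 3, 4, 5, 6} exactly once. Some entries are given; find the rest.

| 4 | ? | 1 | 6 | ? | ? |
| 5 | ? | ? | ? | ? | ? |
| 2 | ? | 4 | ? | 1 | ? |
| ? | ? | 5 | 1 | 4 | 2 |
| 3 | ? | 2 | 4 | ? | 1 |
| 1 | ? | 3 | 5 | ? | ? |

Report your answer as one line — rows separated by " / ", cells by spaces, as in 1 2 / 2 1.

4 2 1 6 5 3 / 5 1 6 2 3 4 / 2 6 4 3 1 5 / 6 3 5 1 4 2 / 3 5 2 4 6 1 / 1 4 3 5 2 6

Cell (r2,c3): row 2 has {5}; column 3 has {1,2,3,4,5} → 6.
Cell (r3,c4): row 3 has {1,2,4}; column 4 has {1,4,5,6} → 3.
Cell (r4,c1): row 4 has {1,2,4,5}; column 1 has {1,2,3,4,5} → 6.
Cell (r4,c2): row 4 has {1,2,4,5,6}; column 2 is empty so far → 3.
Cell (r2,c4): row 2 has {5,6}; column 4 has {1,3,4,5,6} → 2.
Cell (r2,c5): row 2 has {2,5,6}; column 5 has {1,4} → 3.
Cell (r2,c6): row 2 has {2,3,5,6}; column 6 has {1,2} → 4.
Cell (r6,c6): row 6 has {1,3,5}; column 6 has {1,2,4} → 6.
Cell (r2,c2): row 2 has {2,3,4,5,6}; column 2 has {3} → 1.
Cell (r3,c6): row 3 has {1,2,3,4}; column 6 has {1,2,4,6} → 5.
Cell (r6,c5): row 6 has {1,3,5,6}; column 5 has {1,3,4} → 2.
Cell (r1,c5): row 1 has {1,4,6}; column 5 has {1,2,3,4} → 5.
Cell (r1,c6): row 1 has {1,4,5,6}; column 6 has {1,2,4,5,6} → 3.
Cell (r3,c2): row 3 has {1,2,3,4,5}; column 2 has {1,3} → 6.
Cell (r5,c2): row 5 has {1,2,3,4}; column 2 has {1,3,6} → 5.
Cell (r5,c5): row 5 has {1,2,3,4,5}; column 5 has {1,2,3,4,5} → 6.
Cell (r6,c2): row 6 has {1,2,3,5,6}; column 2 has {1,3,5,6} → 4.
Cell (r1,c2): row 1 has {1,3,4,5,6}; column 2 has {1,3,4,5,6} → 2.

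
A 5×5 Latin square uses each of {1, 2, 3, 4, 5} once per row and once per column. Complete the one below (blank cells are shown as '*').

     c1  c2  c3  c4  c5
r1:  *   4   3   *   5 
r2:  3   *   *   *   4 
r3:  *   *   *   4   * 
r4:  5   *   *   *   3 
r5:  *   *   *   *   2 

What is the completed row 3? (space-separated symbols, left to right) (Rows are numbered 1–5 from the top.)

2 3 5 4 1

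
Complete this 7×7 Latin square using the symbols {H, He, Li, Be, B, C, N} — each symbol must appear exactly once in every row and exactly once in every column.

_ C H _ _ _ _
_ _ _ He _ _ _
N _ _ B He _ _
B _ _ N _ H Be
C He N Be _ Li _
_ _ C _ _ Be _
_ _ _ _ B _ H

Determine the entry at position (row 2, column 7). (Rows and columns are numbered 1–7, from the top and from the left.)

C

(r1,c4) = Li
(r3,c6) = C
(r3,c7) = Li
(r4,c2) = Li
(r4,c3) = He
(r4,c5) = C
(r5,c5) = H
(r5,c7) = B
(r6,c4) = H
(r7,c4) = C
(r3,c3) = Be
(r7,c3) = Li
(r2,c3) = B
(r2,c6) = N
(r2,c7) = C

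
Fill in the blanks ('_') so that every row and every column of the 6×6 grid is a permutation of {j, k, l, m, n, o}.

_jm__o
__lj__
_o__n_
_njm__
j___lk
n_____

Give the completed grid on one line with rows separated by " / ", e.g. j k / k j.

l j m n k o / o k l j m n / m o k l n j / k n j m o l / j m n o l k / n l o k j m

(r1,c5) = k
(r3,c3) = k
(r3,c4) = l
(r4,c5) = o
(r4,c6) = l
(r5,c2) = m
(r6,c3) = o
(r6,c4) = k
(r1,c1) = l
(r1,c4) = n
(r2,c2) = k
(r2,c5) = m
(r2,c6) = n
(r3,c1) = m
(r3,c6) = j
(r4,c1) = k
(r5,c3) = n
(r5,c4) = o
(r6,c2) = l
(r6,c5) = j
(r6,c6) = m
(r2,c1) = o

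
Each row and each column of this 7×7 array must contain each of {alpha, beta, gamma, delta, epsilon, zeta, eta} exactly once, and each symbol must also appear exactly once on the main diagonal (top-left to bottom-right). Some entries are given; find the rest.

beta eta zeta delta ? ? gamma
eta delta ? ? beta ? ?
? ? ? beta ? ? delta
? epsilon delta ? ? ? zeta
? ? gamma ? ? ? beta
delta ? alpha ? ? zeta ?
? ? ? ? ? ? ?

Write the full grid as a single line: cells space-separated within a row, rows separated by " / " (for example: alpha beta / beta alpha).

beta eta zeta delta epsilon alpha gamma / eta delta epsilon zeta beta gamma alpha / gamma alpha eta beta zeta epsilon delta / alpha epsilon delta gamma eta beta zeta / epsilon zeta gamma eta alpha delta beta / delta beta alpha epsilon gamma zeta eta / zeta gamma beta alpha delta eta epsilon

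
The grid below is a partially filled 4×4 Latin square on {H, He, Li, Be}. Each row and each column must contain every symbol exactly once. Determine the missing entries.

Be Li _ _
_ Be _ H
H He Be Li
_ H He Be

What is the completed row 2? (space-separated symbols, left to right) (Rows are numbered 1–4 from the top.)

He Be Li H

(r1,c3) = H
(r1,c4) = He
(r2,c3) = Li
(r4,c1) = Li
(r2,c1) = He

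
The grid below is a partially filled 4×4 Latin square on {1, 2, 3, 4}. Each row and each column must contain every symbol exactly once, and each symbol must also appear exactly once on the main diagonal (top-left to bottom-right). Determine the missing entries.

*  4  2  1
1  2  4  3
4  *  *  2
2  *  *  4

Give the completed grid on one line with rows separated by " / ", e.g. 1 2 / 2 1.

3 4 2 1 / 1 2 4 3 / 4 3 1 2 / 2 1 3 4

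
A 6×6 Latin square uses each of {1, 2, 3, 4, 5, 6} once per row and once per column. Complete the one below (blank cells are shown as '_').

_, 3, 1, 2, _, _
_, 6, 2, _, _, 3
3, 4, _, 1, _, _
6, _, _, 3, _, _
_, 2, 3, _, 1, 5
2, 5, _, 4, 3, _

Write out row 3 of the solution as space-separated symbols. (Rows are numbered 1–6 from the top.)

3 4 5 1 2 6

(r2,c4) = 5
(r2,c5) = 4
(r4,c2) = 1
(r5,c1) = 4
(r5,c4) = 6
(r6,c3) = 6
(r6,c6) = 1
(r1,c1) = 5
(r1,c5) = 6
(r1,c6) = 4
(r2,c1) = 1
(r3,c3) = 5
(r3,c5) = 2
(r3,c6) = 6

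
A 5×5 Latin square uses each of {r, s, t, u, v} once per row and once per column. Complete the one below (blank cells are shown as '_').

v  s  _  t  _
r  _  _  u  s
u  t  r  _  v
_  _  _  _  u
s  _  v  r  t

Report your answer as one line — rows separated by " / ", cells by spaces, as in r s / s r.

v s u t r / r v t u s / u t r s v / t r s v u / s u v r t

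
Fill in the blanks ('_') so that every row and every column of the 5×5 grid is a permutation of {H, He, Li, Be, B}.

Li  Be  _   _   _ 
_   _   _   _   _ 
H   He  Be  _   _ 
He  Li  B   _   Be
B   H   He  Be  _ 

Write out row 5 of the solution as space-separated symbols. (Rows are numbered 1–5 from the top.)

B H He Be Li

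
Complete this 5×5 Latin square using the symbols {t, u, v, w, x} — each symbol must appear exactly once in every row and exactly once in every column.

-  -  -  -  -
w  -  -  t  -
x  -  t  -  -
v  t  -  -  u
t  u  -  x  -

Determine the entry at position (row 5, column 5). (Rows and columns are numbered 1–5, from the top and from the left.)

At row 1, column 1: row 1 is empty so far; column 1 has {t,v,w,x}; that leaves u.
At row 4, column 4: row 4 has {t,u,v}; column 4 has {t,x}; that leaves w.
At row 1, column 4: row 1 has {u}; column 4 has {t,w,x}; that leaves v.
At row 3, column 4: row 3 has {t,x}; column 4 has {t,v,w,x}; that leaves u.
At row 4, column 3: row 4 has {t,u,v,w}; column 3 has {t}; that leaves x.
At row 1, column 3: row 1 has {u,v}; column 3 has {t,x}; that leaves w.
At row 5, column 3: row 5 has {t,u,x}; column 3 has {t,w,x}; that leaves v.
At row 5, column 5: row 5 has {t,u,v,x}; column 5 has {u}; that leaves w.

w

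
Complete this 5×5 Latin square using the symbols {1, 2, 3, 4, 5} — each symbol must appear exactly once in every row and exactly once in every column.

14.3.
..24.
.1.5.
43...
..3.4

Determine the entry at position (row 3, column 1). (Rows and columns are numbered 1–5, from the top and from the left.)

2

(r1,c3): row 1 has {1,3,4}; column 3 has {2,3}, so it must be 5.
(r1,c5): row 1 has {1,3,4,5}; column 5 has {4}, so it must be 2.
(r2,c2): row 2 has {2,4}; column 2 has {1,3,4}, so it must be 5.
(r3,c3): row 3 has {1,5}; column 3 has {2,3,5}, so it must be 4.
(r3,c5): row 3 has {1,4,5}; column 5 has {2,4}, so it must be 3.
(r4,c3): row 4 has {3,4}; column 3 has {2,3,4,5}, so it must be 1.
(r4,c4): row 4 has {1,3,4}; column 4 has {3,4,5}, so it must be 2.
(r4,c5): row 4 has {1,2,3,4}; column 5 has {2,3,4}, so it must be 5.
(r5,c2): row 5 has {3,4}; column 2 has {1,3,4,5}, so it must be 2.
(r5,c4): row 5 has {2,3,4}; column 4 has {2,3,4,5}, so it must be 1.
(r2,c1): row 2 has {2,4,5}; column 1 has {1,4}, so it must be 3.
(r2,c5): row 2 has {2,3,4,5}; column 5 has {2,3,4,5}, so it must be 1.
(r3,c1): row 3 has {1,3,4,5}; column 1 has {1,3,4}, so it must be 2.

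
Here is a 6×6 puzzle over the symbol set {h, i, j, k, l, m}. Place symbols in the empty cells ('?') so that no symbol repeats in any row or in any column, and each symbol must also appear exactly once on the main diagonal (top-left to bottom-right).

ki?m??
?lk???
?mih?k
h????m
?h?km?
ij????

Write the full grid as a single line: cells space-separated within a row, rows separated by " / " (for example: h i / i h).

Cell (r4,c2): row 4 has {h,m}; column 2 has {h,i,j,l,m} → k.
Cell (r4,c4): row 4 has {h,k,m}; column 4 has {h,k,m}; the diagonal has {i,k,l,m} → j.
Cell (r6,c4): row 6 has {i,j}; column 4 has {h,j,k,m} → l.
Cell (r6,c6): row 6 has {i,j,l}; column 6 has {k,m}; the diagonal has {i,j,k,l,m} → h.
Cell (r2,c4): row 2 has {k,l}; column 4 has {h,j,k,l,m} → i.
Cell (r2,c6): row 2 has {i,k,l}; column 6 has {h,k,m} → j.
Cell (r4,c3): row 4 has {h,j,k,m}; column 3 has {i,k} → l.
Cell (r4,c5): row 4 has {h,j,k,l,m}; column 5 has {m} → i.
Cell (r5,c3): row 5 has {h,k,m}; column 3 has {i,k,l} → j.
Cell (r6,c3): row 6 has {h,i,j,l}; column 3 has {i,j,k,l} → m.
Cell (r6,c5): row 6 has {h,i,j,l,m}; column 5 has {i,m} → k.
Cell (r1,c3): row 1 has {i,k,m}; column 3 has {i,j,k,l,m} → h.
Cell (r1,c6): row 1 has {h,i,k,m}; column 6 has {h,j,k,m} → l.
Cell (r2,c1): row 2 has {i,j,k,l}; column 1 has {h,i,k} → m.
Cell (r2,c5): row 2 has {i,j,k,l,m}; column 5 has {i,k,m} → h.
Cell (r5,c1): row 5 has {h,j,k,m}; column 1 has {h,i,k,m} → l.
Cell (r5,c6): row 5 has {h,j,k,l,m}; column 6 has {h,j,k,l,m} → i.
Cell (r1,c5): row 1 has {h,i,k,l,m}; column 5 has {h,i,k,m} → j.
Cell (r3,c1): row 3 has {h,i,k,m}; column 1 has {h,i,k,l,m} → j.
Cell (r3,c5): row 3 has {h,i,j,k,m}; column 5 has {h,i,j,k,m} → l.

k i h m j l / m l k i h j / j m i h l k / h k l j i m / l h j k m i / i j m l k h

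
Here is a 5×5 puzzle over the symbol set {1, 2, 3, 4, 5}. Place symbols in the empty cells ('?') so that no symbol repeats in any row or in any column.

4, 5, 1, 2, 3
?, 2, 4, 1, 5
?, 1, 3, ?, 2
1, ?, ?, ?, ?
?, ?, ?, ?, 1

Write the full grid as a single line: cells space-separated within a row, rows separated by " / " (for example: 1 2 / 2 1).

4 5 1 2 3 / 3 2 4 1 5 / 5 1 3 4 2 / 1 3 2 5 4 / 2 4 5 3 1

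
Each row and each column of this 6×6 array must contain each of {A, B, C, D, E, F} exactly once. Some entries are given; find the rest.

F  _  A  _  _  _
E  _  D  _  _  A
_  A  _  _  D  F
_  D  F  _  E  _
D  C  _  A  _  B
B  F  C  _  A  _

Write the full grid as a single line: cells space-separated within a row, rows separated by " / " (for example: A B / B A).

F E A C B D / E B D F C A / C A B E D F / A D F B E C / D C E A F B / B F C D A E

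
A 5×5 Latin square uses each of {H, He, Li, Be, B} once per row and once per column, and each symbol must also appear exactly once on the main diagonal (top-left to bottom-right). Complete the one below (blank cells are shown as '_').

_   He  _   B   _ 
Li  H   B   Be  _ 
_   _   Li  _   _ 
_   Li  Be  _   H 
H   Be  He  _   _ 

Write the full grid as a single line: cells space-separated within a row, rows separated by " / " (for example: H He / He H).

At row 1, column 1: row 1 has {He,B}; column 1 has {H,Li}; the diagonal has {H,Li}; that leaves Be.
At row 1, column 3: row 1 has {He,Be,B}; column 3 has {He,Li,Be,B}; that leaves H.
At row 1, column 5: row 1 has {H,He,Be,B}; column 5 has {H}; that leaves Li.
At row 2, column 5: row 2 has {H,Li,Be,B}; column 5 has {H,Li}; that leaves He.
At row 3, column 2: row 3 has {Li}; column 2 has {H,He,Li,Be}; that leaves B.
At row 3, column 5: row 3 has {Li,B}; column 5 has {H,He,Li}; that leaves Be.
At row 4, column 4: row 4 has {H,Li,Be}; column 4 has {Be,B}; the diagonal has {H,Li,Be}; that leaves He.
At row 5, column 4: row 5 has {H,He,Be}; column 4 has {He,Be,B}; that leaves Li.
At row 5, column 5: row 5 has {H,He,Li,Be}; column 5 has {H,He,Li,Be}; the diagonal has {H,He,Li,Be}; that leaves B.
At row 3, column 1: row 3 has {Li,Be,B}; column 1 has {H,Li,Be}; that leaves He.
At row 3, column 4: row 3 has {He,Li,Be,B}; column 4 has {He,Li,Be,B}; that leaves H.
At row 4, column 1: row 4 has {H,He,Li,Be}; column 1 has {H,He,Li,Be}; that leaves B.

Be He H B Li / Li H B Be He / He B Li H Be / B Li Be He H / H Be He Li B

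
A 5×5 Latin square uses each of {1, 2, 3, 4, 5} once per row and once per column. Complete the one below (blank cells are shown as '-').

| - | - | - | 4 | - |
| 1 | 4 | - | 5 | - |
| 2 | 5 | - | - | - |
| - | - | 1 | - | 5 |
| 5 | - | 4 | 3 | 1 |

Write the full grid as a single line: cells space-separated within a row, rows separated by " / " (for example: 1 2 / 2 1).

3 1 5 4 2 / 1 4 2 5 3 / 2 5 3 1 4 / 4 3 1 2 5 / 5 2 4 3 1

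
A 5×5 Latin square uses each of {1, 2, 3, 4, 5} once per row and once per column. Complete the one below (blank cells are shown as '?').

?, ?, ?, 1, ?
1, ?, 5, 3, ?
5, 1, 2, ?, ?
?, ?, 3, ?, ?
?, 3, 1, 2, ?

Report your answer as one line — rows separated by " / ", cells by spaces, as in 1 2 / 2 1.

3 5 4 1 2 / 1 2 5 3 4 / 5 1 2 4 3 / 2 4 3 5 1 / 4 3 1 2 5

(r1,c3): row 1 has {1}; column 3 has {1,2,3,5}, so it must be 4.
(r3,c4): row 3 has {1,2,5}; column 4 has {1,2,3}, so it must be 4.
(r3,c5): row 3 has {1,2,4,5}; column 5 is empty so far, so it must be 3.
(r4,c4): row 4 has {3}; column 4 has {1,2,3,4}, so it must be 5.
(r5,c1): row 5 has {1,2,3}; column 1 has {1,5}, so it must be 4.
(r5,c5): row 5 has {1,2,3,4}; column 5 has {3}, so it must be 5.
(r1,c5): row 1 has {1,4}; column 5 has {3,5}, so it must be 2.
(r2,c5): row 2 has {1,3,5}; column 5 has {2,3,5}, so it must be 4.
(r4,c1): row 4 has {3,5}; column 1 has {1,4,5}, so it must be 2.
(r4,c2): row 4 has {2,3,5}; column 2 has {1,3}, so it must be 4.
(r4,c5): row 4 has {2,3,4,5}; column 5 has {2,3,4,5}, so it must be 1.
(r1,c1): row 1 has {1,2,4}; column 1 has {1,2,4,5}, so it must be 3.
(r1,c2): row 1 has {1,2,3,4}; column 2 has {1,3,4}, so it must be 5.
(r2,c2): row 2 has {1,3,4,5}; column 2 has {1,3,4,5}, so it must be 2.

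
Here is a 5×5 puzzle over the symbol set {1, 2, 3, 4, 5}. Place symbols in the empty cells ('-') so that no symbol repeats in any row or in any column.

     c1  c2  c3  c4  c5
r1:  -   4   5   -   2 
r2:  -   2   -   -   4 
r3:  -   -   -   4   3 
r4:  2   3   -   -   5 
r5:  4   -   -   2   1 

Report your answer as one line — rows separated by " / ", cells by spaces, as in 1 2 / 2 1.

(r4,c4) = 1
(r5,c2) = 5
(r5,c3) = 3
(r1,c4) = 3
(r2,c3) = 1
(r2,c4) = 5
(r3,c2) = 1
(r3,c3) = 2
(r4,c3) = 4
(r1,c1) = 1
(r2,c1) = 3
(r3,c1) = 5

1 4 5 3 2 / 3 2 1 5 4 / 5 1 2 4 3 / 2 3 4 1 5 / 4 5 3 2 1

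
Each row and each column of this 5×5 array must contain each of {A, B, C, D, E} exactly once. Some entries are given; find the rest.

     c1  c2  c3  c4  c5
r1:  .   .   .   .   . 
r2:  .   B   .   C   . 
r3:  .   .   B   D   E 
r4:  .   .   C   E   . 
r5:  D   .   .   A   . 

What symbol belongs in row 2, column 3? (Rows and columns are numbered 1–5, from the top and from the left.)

A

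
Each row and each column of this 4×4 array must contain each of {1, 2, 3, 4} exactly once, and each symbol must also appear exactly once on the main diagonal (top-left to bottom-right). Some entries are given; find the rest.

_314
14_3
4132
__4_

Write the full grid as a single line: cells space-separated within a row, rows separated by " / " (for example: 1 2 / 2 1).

Cell (r1,c1): row 1 has {1,3,4}; column 1 has {1,4}; the diagonal has {3,4} → 2.
Cell (r2,c3): row 2 has {1,3,4}; column 3 has {1,3,4} → 2.
Cell (r4,c1): row 4 has {4}; column 1 has {1,2,4} → 3.
Cell (r4,c2): row 4 has {3,4}; column 2 has {1,3,4} → 2.
Cell (r4,c4): row 4 has {2,3,4}; column 4 has {2,3,4}; the diagonal has {2,3,4} → 1.

2 3 1 4 / 1 4 2 3 / 4 1 3 2 / 3 2 4 1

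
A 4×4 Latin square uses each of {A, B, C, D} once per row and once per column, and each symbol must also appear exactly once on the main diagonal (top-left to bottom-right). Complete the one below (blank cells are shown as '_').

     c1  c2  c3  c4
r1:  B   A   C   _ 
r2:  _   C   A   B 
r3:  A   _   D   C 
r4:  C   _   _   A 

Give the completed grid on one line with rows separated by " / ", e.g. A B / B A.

B A C D / D C A B / A B D C / C D B A

(r1,c4): row 1 has {A,B,C}; column 4 has {A,B,C}, so it must be D.
(r2,c1): row 2 has {A,B,C}; column 1 has {A,B,C}, so it must be D.
(r3,c2): row 3 has {A,C,D}; column 2 has {A,C}, so it must be B.
(r4,c2): row 4 has {A,C}; column 2 has {A,B,C}, so it must be D.
(r4,c3): row 4 has {A,C,D}; column 3 has {A,C,D}, so it must be B.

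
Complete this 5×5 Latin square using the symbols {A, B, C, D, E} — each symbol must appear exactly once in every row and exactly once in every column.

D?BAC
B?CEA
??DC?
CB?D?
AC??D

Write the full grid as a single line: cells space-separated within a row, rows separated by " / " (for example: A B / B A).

D E B A C / B D C E A / E A D C B / C B A D E / A C E B D

(r1,c2) = E
(r2,c2) = D
(r3,c1) = E
(r3,c2) = A
(r3,c5) = B
(r4,c5) = E
(r5,c3) = E
(r5,c4) = B
(r4,c3) = A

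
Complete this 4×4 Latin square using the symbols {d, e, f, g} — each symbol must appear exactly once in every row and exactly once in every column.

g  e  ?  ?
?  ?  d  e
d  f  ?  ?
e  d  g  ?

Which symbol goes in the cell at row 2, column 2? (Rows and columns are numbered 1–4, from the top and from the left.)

g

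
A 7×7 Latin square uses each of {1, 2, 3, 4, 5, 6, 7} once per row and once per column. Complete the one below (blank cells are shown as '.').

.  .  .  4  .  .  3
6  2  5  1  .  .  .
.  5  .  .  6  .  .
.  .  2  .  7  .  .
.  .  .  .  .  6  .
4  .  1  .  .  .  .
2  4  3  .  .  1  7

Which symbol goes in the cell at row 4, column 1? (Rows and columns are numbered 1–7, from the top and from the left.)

1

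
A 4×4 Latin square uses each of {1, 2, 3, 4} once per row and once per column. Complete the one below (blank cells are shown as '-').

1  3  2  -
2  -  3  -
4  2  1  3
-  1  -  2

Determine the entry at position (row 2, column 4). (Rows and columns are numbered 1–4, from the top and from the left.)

(r1,c4) = 4
(r2,c2) = 4
(r2,c4) = 1

1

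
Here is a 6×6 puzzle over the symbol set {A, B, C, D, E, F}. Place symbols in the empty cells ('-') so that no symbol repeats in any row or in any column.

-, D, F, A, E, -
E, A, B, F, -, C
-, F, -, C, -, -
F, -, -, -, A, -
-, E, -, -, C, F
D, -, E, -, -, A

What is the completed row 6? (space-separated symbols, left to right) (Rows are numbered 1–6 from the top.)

D C E B F A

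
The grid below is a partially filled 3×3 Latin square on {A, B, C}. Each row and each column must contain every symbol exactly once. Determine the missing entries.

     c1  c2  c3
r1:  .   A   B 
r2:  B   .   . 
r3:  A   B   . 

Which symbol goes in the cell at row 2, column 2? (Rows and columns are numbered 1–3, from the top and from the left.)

C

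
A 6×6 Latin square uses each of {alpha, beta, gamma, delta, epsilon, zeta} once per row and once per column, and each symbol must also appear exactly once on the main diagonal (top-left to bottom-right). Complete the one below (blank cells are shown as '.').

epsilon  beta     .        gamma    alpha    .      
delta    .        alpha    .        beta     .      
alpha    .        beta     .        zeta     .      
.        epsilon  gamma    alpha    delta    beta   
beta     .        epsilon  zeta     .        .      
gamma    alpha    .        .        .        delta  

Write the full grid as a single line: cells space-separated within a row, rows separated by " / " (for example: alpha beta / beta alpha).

epsilon beta delta gamma alpha zeta / delta zeta alpha epsilon beta gamma / alpha gamma beta delta zeta epsilon / zeta epsilon gamma alpha delta beta / beta delta epsilon zeta gamma alpha / gamma alpha zeta beta epsilon delta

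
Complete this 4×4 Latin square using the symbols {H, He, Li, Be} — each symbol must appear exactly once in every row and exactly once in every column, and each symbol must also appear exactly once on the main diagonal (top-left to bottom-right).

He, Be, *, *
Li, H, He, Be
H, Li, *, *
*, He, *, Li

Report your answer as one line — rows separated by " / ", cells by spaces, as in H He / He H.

He Be Li H / Li H He Be / H Li Be He / Be He H Li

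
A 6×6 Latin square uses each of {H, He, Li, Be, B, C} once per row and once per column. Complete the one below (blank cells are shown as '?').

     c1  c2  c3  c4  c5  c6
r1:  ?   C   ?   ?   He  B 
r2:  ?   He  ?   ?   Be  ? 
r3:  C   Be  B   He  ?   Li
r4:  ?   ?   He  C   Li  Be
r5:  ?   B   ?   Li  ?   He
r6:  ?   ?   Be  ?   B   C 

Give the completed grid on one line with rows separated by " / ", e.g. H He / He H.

Cell (r2,c6): row 2 has {He,Be}; column 6 has {He,Li,Be,B,C} → H.
Cell (r3,c5): row 3 has {He,Li,Be,B,C}; column 5 has {He,Li,Be,B} → H.
Cell (r4,c2): row 4 has {He,Li,Be,C}; column 2 has {He,Be,B,C} → H.
Cell (r5,c5): row 5 has {He,Li,B}; column 5 has {H,He,Li,Be,B} → C.
Cell (r6,c2): row 6 has {Be,B,C}; column 2 has {H,He,Be,B,C} → Li.
Cell (r6,c4): row 6 has {Li,Be,B,C}; column 4 has {He,Li,C} → H.
Cell (r1,c4): row 1 has {He,B,C}; column 4 has {H,He,Li,C} → Be.
Cell (r2,c4): row 2 has {H,He,Be}; column 4 has {H,He,Li,Be,C} → B.
Cell (r4,c1): row 4 has {H,He,Li,Be,C}; column 1 has {C} → B.
Cell (r5,c3): row 5 has {He,Li,B,C}; column 3 has {He,Be,B} → H.
Cell (r6,c1): row 6 has {H,Li,Be,B,C}; column 1 has {B,C} → He.
Cell (r1,c3): row 1 has {He,Be,B,C}; column 3 has {H,He,Be,B} → Li.
Cell (r2,c1): row 2 has {H,He,Be,B}; column 1 has {He,B,C} → Li.
Cell (r2,c3): row 2 has {H,He,Li,Be,B}; column 3 has {H,He,Li,Be,B} → C.
Cell (r5,c1): row 5 has {H,He,Li,B,C}; column 1 has {He,Li,B,C} → Be.
Cell (r1,c1): row 1 has {He,Li,Be,B,C}; column 1 has {He,Li,Be,B,C} → H.

H C Li Be He B / Li He C B Be H / C Be B He H Li / B H He C Li Be / Be B H Li C He / He Li Be H B C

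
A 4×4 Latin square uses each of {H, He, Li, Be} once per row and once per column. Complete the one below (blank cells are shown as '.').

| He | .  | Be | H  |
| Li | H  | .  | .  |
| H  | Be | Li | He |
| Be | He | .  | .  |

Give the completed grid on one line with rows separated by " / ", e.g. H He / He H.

(r1,c2) = Li
(r2,c3) = He
(r2,c4) = Be
(r4,c3) = H
(r4,c4) = Li

He Li Be H / Li H He Be / H Be Li He / Be He H Li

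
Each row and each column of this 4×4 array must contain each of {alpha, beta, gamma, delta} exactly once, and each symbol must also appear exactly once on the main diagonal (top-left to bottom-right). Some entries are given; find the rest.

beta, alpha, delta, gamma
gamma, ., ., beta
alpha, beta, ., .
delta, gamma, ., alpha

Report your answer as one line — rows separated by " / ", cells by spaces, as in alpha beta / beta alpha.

beta alpha delta gamma / gamma delta alpha beta / alpha beta gamma delta / delta gamma beta alpha

(r2,c2) = delta
(r2,c3) = alpha
(r3,c3) = gamma
(r3,c4) = delta
(r4,c3) = beta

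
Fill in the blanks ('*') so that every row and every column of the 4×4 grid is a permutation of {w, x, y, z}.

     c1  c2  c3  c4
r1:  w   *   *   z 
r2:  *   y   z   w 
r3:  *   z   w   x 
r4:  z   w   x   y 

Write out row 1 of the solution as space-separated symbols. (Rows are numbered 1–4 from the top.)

(r1,c2) = x
(r1,c3) = y

w x y z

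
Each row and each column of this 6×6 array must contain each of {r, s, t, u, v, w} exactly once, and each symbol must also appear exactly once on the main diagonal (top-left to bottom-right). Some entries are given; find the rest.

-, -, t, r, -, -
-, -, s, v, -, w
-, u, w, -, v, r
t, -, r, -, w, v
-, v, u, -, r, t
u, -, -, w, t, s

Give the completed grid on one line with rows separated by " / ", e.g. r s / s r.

(r1,c1) = v
(r1,c6) = u
(r2,c1) = r
(r2,c2) = t
(r2,c5) = u
(r3,c1) = s
(r3,c4) = t
(r4,c2) = s
(r4,c4) = u
(r5,c1) = w
(r5,c4) = s
(r6,c2) = r
(r6,c3) = v
(r1,c2) = w
(r1,c5) = s

v w t r s u / r t s v u w / s u w t v r / t s r u w v / w v u s r t / u r v w t s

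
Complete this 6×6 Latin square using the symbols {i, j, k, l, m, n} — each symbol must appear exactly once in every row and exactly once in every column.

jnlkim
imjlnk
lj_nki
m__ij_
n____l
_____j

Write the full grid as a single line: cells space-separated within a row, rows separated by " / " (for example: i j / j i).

j n l k i m / i m j l n k / l j m n k i / m l k i j n / n k i j m l / k i n m l j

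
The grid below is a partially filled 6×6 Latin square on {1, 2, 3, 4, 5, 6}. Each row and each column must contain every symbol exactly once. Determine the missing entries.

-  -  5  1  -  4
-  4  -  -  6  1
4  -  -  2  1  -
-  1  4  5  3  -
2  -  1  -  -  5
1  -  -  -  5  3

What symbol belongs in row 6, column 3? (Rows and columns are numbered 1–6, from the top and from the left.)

6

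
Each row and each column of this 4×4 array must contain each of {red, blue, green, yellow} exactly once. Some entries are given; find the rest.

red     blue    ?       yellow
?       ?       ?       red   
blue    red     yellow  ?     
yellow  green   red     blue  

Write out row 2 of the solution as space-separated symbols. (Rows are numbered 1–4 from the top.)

(r1,c3) = green
(r2,c1) = green
(r2,c2) = yellow
(r2,c3) = blue

green yellow blue red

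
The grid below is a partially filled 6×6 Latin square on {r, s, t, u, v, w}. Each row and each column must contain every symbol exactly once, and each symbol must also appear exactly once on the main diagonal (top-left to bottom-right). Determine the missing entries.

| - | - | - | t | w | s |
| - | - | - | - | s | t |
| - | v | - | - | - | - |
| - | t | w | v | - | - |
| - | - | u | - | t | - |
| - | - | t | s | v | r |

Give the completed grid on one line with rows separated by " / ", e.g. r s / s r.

u r v t w s / v w r u s t / t v s r u w / s t w v r u / r s u w t v / w u t s v r

(r1,c1) = u
(r1,c2) = r
(r1,c3) = v
(r2,c2) = w
(r2,c3) = r
(r2,c4) = u
(r3,c3) = s
(r4,c6) = u
(r5,c2) = s
(r6,c1) = w
(r6,c2) = u
(r2,c1) = v
(r3,c6) = w
(r4,c5) = r
(r5,c1) = r
(r5,c4) = w
(r5,c6) = v
(r3,c1) = t
(r3,c4) = r
(r3,c5) = u
(r4,c1) = s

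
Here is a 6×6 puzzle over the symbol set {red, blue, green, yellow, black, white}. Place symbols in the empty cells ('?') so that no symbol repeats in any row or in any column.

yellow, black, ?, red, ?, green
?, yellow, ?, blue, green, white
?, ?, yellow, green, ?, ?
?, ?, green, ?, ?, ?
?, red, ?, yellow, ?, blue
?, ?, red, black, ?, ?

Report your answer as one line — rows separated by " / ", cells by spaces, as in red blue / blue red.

yellow black blue red white green / red yellow black blue green white / blue white yellow green red black / black blue green white yellow red / green red white yellow black blue / white green red black blue yellow

(r2,c3) = black
(r4,c4) = white
(r5,c3) = white
(r5,c5) = black
(r6,c6) = yellow
(r1,c3) = blue
(r1,c5) = white
(r2,c1) = red
(r4,c2) = blue
(r5,c1) = green
(r6,c5) = blue
(r3,c2) = white
(r3,c5) = red
(r3,c6) = black
(r4,c1) = black
(r4,c5) = yellow
(r4,c6) = red
(r6,c1) = white
(r6,c2) = green
(r3,c1) = blue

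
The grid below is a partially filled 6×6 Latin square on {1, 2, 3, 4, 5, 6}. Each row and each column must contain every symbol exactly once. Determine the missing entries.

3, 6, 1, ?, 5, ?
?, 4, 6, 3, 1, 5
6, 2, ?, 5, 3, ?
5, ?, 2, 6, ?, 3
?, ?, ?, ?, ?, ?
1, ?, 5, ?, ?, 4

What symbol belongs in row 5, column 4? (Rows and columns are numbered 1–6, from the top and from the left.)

1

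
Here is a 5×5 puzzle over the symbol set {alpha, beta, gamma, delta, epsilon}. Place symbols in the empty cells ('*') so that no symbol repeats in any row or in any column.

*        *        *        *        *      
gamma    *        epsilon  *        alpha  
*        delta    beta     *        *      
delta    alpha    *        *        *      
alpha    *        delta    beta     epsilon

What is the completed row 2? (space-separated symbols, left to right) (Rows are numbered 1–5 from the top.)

gamma beta epsilon delta alpha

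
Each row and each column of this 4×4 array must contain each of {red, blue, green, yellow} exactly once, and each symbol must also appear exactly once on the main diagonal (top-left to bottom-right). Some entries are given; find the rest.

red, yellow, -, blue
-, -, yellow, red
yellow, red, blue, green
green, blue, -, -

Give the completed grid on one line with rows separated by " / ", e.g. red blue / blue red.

red yellow green blue / blue green yellow red / yellow red blue green / green blue red yellow

row 1 has {red,blue,yellow}; column 3 has {blue,yellow} — only green is left for (r1,c3).
row 2 has {red,yellow}; column 1 has {red,green,yellow} — only blue is left for (r2,c1).
row 2 has {red,blue,yellow}; column 2 has {red,blue,yellow}; the diagonal has {red,blue} — only green is left for (r2,c2).
row 4 has {blue,green}; column 3 has {blue,green,yellow} — only red is left for (r4,c3).
row 4 has {red,blue,green}; column 4 has {red,blue,green}; the diagonal has {red,blue,green} — only yellow is left for (r4,c4).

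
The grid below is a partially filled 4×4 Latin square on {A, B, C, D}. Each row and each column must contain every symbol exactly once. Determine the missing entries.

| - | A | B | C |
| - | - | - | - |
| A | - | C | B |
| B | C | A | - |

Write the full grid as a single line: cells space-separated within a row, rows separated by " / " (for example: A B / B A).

D A B C / C B D A / A D C B / B C A D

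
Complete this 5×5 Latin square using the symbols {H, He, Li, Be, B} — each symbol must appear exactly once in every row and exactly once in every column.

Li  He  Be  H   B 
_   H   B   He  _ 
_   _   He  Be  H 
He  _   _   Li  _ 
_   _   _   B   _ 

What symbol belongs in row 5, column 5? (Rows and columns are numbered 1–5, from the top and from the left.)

He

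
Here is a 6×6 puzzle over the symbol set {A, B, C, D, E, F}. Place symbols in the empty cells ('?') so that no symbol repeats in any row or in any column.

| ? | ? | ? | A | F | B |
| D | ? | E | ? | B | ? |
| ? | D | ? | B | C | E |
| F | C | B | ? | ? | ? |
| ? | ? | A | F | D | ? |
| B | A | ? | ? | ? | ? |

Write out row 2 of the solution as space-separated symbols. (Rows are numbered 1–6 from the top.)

(r1,c2) = E
(r2,c2) = F
(r2,c4) = C
(r2,c6) = A

D F E C B A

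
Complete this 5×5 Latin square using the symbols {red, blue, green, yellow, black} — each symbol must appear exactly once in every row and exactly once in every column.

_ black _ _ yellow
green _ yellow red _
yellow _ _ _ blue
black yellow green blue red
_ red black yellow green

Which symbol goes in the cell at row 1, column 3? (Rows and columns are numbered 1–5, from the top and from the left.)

At row 1, column 4: row 1 has {yellow,black}; column 4 has {red,blue,yellow}; that leaves green.
At row 2, column 2: row 2 has {red,green,yellow}; column 2 has {red,yellow,black}; that leaves blue.
At row 2, column 5: row 2 has {red,blue,green,yellow}; column 5 has {red,blue,green,yellow}; that leaves black.
At row 3, column 2: row 3 has {blue,yellow}; column 2 has {red,blue,yellow,black}; that leaves green.
At row 3, column 3: row 3 has {blue,green,yellow}; column 3 has {green,yellow,black}; that leaves red.
At row 3, column 4: row 3 has {red,blue,green,yellow}; column 4 has {red,blue,green,yellow}; that leaves black.
At row 5, column 1: row 5 has {red,green,yellow,black}; column 1 has {green,yellow,black}; that leaves blue.
At row 1, column 1: row 1 has {green,yellow,black}; column 1 has {blue,green,yellow,black}; that leaves red.
At row 1, column 3: row 1 has {red,green,yellow,black}; column 3 has {red,green,yellow,black}; that leaves blue.

blue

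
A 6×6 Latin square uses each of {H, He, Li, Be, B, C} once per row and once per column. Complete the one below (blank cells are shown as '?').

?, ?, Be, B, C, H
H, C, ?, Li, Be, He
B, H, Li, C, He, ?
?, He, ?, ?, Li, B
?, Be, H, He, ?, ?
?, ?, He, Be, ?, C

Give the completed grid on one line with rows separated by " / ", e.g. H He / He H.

He Li Be B C H / H C B Li Be He / B H Li C He Be / Be He C H Li B / C Be H He B Li / Li B He Be H C

(r1,c2) = Li
(r2,c3) = B
(r3,c6) = Be
(r4,c3) = C
(r4,c4) = H
(r5,c5) = B
(r5,c6) = Li
(r6,c1) = Li
(r6,c2) = B
(r6,c5) = H
(r1,c1) = He
(r4,c1) = Be
(r5,c1) = C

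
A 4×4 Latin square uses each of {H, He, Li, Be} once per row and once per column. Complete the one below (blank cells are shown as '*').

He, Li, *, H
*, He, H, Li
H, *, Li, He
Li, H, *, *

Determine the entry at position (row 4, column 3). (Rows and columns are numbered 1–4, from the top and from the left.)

He

At row 1, column 3: row 1 has {H,He,Li}; column 3 has {H,Li}; that leaves Be.
At row 2, column 1: row 2 has {H,He,Li}; column 1 has {H,He,Li}; that leaves Be.
At row 3, column 2: row 3 has {H,He,Li}; column 2 has {H,He,Li}; that leaves Be.
At row 4, column 3: row 4 has {H,Li}; column 3 has {H,Li,Be}; that leaves He.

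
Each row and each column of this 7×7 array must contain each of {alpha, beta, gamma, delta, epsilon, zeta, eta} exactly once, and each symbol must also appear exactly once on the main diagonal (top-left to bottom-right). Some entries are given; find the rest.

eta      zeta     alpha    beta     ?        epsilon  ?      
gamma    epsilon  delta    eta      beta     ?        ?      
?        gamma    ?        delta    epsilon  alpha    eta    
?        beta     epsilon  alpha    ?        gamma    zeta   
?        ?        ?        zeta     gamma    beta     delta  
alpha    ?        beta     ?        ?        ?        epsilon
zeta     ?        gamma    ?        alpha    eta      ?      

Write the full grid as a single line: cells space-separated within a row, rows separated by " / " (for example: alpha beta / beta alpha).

eta zeta alpha beta delta epsilon gamma / gamma epsilon delta eta beta zeta alpha / beta gamma zeta delta epsilon alpha eta / delta beta epsilon alpha eta gamma zeta / epsilon alpha eta zeta gamma beta delta / alpha eta beta gamma zeta delta epsilon / zeta delta gamma epsilon alpha eta beta

(r1,c5): row 1 has {alpha,beta,epsilon,zeta,eta}; column 5 has {alpha,beta,gamma,epsilon}, so it must be delta.
(r1,c7): row 1 has {alpha,beta,delta,epsilon,zeta,eta}; column 7 has {delta,epsilon,zeta,eta}, so it must be gamma.
(r2,c6): row 2 has {beta,gamma,delta,epsilon,eta}; column 6 has {alpha,beta,gamma,epsilon,eta}, so it must be zeta.
(r2,c7): row 2 has {beta,gamma,delta,epsilon,zeta,eta}; column 7 has {gamma,delta,epsilon,zeta,eta}, so it must be alpha.
(r3,c1): row 3 has {alpha,gamma,delta,epsilon,eta}; column 1 has {alpha,gamma,zeta,eta}, so it must be beta.
(r3,c3): row 3 has {alpha,beta,gamma,delta,epsilon,eta}; column 3 has {alpha,beta,gamma,delta,epsilon}; the diagonal has {alpha,gamma,epsilon,eta}, so it must be zeta.
(r4,c1): row 4 has {alpha,beta,gamma,epsilon,zeta}; column 1 has {alpha,beta,gamma,zeta,eta}, so it must be delta.
(r4,c5): row 4 has {alpha,beta,gamma,delta,epsilon,zeta}; column 5 has {alpha,beta,gamma,delta,epsilon}, so it must be eta.
(r5,c1): row 5 has {beta,gamma,delta,zeta}; column 1 has {alpha,beta,gamma,delta,zeta,eta}, so it must be epsilon.
(r5,c3): row 5 has {beta,gamma,delta,epsilon,zeta}; column 3 has {alpha,beta,gamma,delta,epsilon,zeta}, so it must be eta.
(r6,c4): row 6 has {alpha,beta,epsilon}; column 4 has {alpha,beta,delta,zeta,eta}, so it must be gamma.
(r6,c5): row 6 has {alpha,beta,gamma,epsilon}; column 5 has {alpha,beta,gamma,delta,epsilon,eta}, so it must be zeta.
(r6,c6): row 6 has {alpha,beta,gamma,epsilon,zeta}; column 6 has {alpha,beta,gamma,epsilon,zeta,eta}; the diagonal has {alpha,gamma,epsilon,zeta,eta}, so it must be delta.
(r7,c2): row 7 has {alpha,gamma,zeta,eta}; column 2 has {beta,gamma,epsilon,zeta}, so it must be delta.
(r7,c4): row 7 has {alpha,gamma,delta,zeta,eta}; column 4 has {alpha,beta,gamma,delta,zeta,eta}, so it must be epsilon.
(r7,c7): row 7 has {alpha,gamma,delta,epsilon,zeta,eta}; column 7 has {alpha,gamma,delta,epsilon,zeta,eta}; the diagonal has {alpha,gamma,delta,epsilon,zeta,eta}, so it must be beta.
(r5,c2): row 5 has {beta,gamma,delta,epsilon,zeta,eta}; column 2 has {beta,gamma,delta,epsilon,zeta}, so it must be alpha.
(r6,c2): row 6 has {alpha,beta,gamma,delta,epsilon,zeta}; column 2 has {alpha,beta,gamma,delta,epsilon,zeta}, so it must be eta.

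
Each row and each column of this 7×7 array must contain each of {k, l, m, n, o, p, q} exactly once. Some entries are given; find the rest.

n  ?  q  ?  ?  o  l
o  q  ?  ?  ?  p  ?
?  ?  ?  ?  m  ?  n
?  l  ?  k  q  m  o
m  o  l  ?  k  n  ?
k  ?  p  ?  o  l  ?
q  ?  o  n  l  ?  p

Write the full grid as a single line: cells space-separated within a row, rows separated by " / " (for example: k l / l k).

(r1,c5) = p
(r2,c5) = n
(r3,c3) = k
(r3,c6) = q
(r4,c1) = p
(r4,c3) = n
(r5,c7) = q
(r6,c7) = m
(r7,c6) = k
(r1,c4) = m
(r2,c3) = m
(r2,c4) = l
(r2,c7) = k
(r3,c1) = l
(r3,c2) = p
(r3,c4) = o
(r5,c4) = p
(r6,c2) = n
(r6,c4) = q
(r7,c2) = m
(r1,c2) = k

n k q m p o l / o q m l n p k / l p k o m q n / p l n k q m o / m o l p k n q / k n p q o l m / q m o n l k p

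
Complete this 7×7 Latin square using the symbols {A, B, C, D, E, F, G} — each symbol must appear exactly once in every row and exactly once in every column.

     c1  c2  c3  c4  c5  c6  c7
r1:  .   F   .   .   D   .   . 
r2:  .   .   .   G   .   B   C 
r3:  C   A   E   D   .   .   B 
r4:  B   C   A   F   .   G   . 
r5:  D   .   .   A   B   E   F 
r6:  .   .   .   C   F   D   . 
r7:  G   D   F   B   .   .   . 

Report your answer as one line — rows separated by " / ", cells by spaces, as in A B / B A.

(r1,c4) = E
(r2,c2) = E
(r2,c3) = D
(r2,c5) = A
(r3,c5) = G
(r3,c6) = F
(r4,c5) = E
(r4,c7) = D
(r5,c2) = G
(r5,c3) = C
(r6,c2) = B
(r6,c3) = G
(r7,c5) = C
(r7,c6) = A
(r7,c7) = E
(r1,c1) = A
(r1,c3) = B
(r1,c6) = C
(r1,c7) = G
(r2,c1) = F
(r6,c1) = E
(r6,c7) = A

A F B E D C G / F E D G A B C / C A E D G F B / B C A F E G D / D G C A B E F / E B G C F D A / G D F B C A E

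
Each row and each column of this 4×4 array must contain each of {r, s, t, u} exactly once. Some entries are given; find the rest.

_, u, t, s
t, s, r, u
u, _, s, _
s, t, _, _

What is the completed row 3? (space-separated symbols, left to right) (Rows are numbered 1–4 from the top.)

u r s t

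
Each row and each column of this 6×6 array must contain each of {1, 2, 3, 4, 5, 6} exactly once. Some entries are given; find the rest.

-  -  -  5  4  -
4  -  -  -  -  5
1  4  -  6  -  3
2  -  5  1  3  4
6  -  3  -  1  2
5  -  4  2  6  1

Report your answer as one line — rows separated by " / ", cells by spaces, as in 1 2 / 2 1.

Cell (r1,c1): row 1 has {4,5}; column 1 has {1,2,4,5,6} → 3.
Cell (r1,c6): row 1 has {3,4,5}; column 6 has {1,2,3,4,5} → 6.
Cell (r2,c4): row 2 has {4,5}; column 4 has {1,2,5,6} → 3.
Cell (r2,c5): row 2 has {3,4,5}; column 5 has {1,3,4,6} → 2.
Cell (r3,c3): row 3 has {1,3,4,6}; column 3 has {3,4,5} → 2.
Cell (r3,c5): row 3 has {1,2,3,4,6}; column 5 has {1,2,3,4,6} → 5.
Cell (r4,c2): row 4 has {1,2,3,4,5}; column 2 has {4} → 6.
Cell (r5,c2): row 5 has {1,2,3,6}; column 2 has {4,6} → 5.
Cell (r5,c4): row 5 has {1,2,3,5,6}; column 4 has {1,2,3,5,6} → 4.
Cell (r6,c2): row 6 has {1,2,4,5,6}; column 2 has {4,5,6} → 3.
Cell (r1,c3): row 1 has {3,4,5,6}; column 3 has {2,3,4,5} → 1.
Cell (r2,c2): row 2 has {2,3,4,5}; column 2 has {3,4,5,6} → 1.
Cell (r2,c3): row 2 has {1,2,3,4,5}; column 3 has {1,2,3,4,5} → 6.
Cell (r1,c2): row 1 has {1,3,4,5,6}; column 2 has {1,3,4,5,6} → 2.

3 2 1 5 4 6 / 4 1 6 3 2 5 / 1 4 2 6 5 3 / 2 6 5 1 3 4 / 6 5 3 4 1 2 / 5 3 4 2 6 1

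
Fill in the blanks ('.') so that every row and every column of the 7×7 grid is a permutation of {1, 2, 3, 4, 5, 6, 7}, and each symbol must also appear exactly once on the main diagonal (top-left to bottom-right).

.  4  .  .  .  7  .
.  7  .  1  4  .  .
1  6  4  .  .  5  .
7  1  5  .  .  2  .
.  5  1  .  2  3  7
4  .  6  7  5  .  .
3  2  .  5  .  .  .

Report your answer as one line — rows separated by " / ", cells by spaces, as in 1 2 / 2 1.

(r2,c6): row 2 has {1,4,7}; column 6 has {2,3,5,7}, so it must be 6.
(r5,c1): row 5 has {1,2,3,5,7}; column 1 has {1,3,4,7}, so it must be 6.
(r5,c4): row 5 has {1,2,3,5,6,7}; column 4 has {1,5,7}, so it must be 4.
(r6,c2): row 6 has {4,5,6,7}; column 2 has {1,2,4,5,6,7}, so it must be 3.
(r6,c6): row 6 has {3,4,5,6,7}; column 6 has {2,3,5,6,7}; the diagonal has {2,4,7}, so it must be 1.
(r6,c7): row 6 has {1,3,4,5,6,7}; column 7 has {7}, so it must be 2.
(r7,c3): row 7 has {2,3,5}; column 3 has {1,4,5,6}, so it must be 7.
(r7,c6): row 7 has {2,3,5,7}; column 6 has {1,2,3,5,6,7}, so it must be 4.
(r7,c7): row 7 has {2,3,4,5,7}; column 7 has {2,7}; the diagonal has {1,2,4,7}, so it must be 6.
(r1,c1): row 1 has {4,7}; column 1 has {1,3,4,6,7}; the diagonal has {1,2,4,6,7}, so it must be 5.
(r2,c1): row 2 has {1,4,6,7}; column 1 has {1,3,4,5,6,7}, so it must be 2.
(r2,c3): row 2 has {1,2,4,6,7}; column 3 has {1,4,5,6,7}, so it must be 3.
(r2,c7): row 2 has {1,2,3,4,6,7}; column 7 has {2,6,7}, so it must be 5.
(r3,c7): row 3 has {1,4,5,6}; column 7 has {2,5,6,7}, so it must be 3.
(r4,c4): row 4 has {1,2,5,7}; column 4 has {1,4,5,7}; the diagonal has {1,2,4,5,6,7}, so it must be 3.
(r4,c5): row 4 has {1,2,3,5,7}; column 5 has {2,4,5}, so it must be 6.
(r4,c7): row 4 has {1,2,3,5,6,7}; column 7 has {2,3,5,6,7}, so it must be 4.
(r7,c5): row 7 has {2,3,4,5,6,7}; column 5 has {2,4,5,6}, so it must be 1.
(r1,c3): row 1 has {4,5,7}; column 3 has {1,3,4,5,6,7}, so it must be 2.
(r1,c4): row 1 has {2,4,5,7}; column 4 has {1,3,4,5,7}, so it must be 6.
(r1,c5): row 1 has {2,4,5,6,7}; column 5 has {1,2,4,5,6}, so it must be 3.
(r1,c7): row 1 has {2,3,4,5,6,7}; column 7 has {2,3,4,5,6,7}, so it must be 1.
(r3,c4): row 3 has {1,3,4,5,6}; column 4 has {1,3,4,5,6,7}, so it must be 2.
(r3,c5): row 3 has {1,2,3,4,5,6}; column 5 has {1,2,3,4,5,6}, so it must be 7.

5 4 2 6 3 7 1 / 2 7 3 1 4 6 5 / 1 6 4 2 7 5 3 / 7 1 5 3 6 2 4 / 6 5 1 4 2 3 7 / 4 3 6 7 5 1 2 / 3 2 7 5 1 4 6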